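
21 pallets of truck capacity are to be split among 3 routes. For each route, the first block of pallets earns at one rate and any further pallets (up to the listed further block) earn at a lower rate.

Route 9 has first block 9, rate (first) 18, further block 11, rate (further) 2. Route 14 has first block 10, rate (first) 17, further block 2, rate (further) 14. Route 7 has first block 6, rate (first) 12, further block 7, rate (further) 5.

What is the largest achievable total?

Rank every tier by rate: Route 9/T1 18 > Route 14/T1 17 > Route 14/T2 14 > Route 7/T1 12 > Route 7/T2 5 > Route 9/T2 2.
Route 9 T1 at 18: fill all 9 — 12 left.
Route 14/T1 (17): +10 — 2 left.
Route 14/T2 (14): +2 — 0 left.
Total = 18×9 + 17×10 + 14×2 = 360.

360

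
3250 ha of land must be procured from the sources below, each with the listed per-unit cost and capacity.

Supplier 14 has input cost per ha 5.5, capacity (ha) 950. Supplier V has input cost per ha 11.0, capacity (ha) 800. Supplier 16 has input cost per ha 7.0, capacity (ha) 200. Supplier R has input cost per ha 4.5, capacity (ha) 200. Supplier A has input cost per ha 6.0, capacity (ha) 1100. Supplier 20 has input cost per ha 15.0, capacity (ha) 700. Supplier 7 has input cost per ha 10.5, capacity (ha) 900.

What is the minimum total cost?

Fill from the cheapest source first.
Supplier R at 4.5: take all 200 ha → 3050 still needed.
Take 950 from Supplier 14 at 5.5 → need 2100 more.
Supplier A at 6.0: take all 1100 ha → 1000 still needed.
Take 200 from Supplier 16 at 7.0 → need 800 more.
Supplier 7 at 10.5: take 800 of its 900 → requirement met.
Supplier V, Supplier 20: unused.
Cost = 200×4.5 + 950×5.5 + 1100×6.0 + 200×7.0 + 800×10.5 = 22525.

22525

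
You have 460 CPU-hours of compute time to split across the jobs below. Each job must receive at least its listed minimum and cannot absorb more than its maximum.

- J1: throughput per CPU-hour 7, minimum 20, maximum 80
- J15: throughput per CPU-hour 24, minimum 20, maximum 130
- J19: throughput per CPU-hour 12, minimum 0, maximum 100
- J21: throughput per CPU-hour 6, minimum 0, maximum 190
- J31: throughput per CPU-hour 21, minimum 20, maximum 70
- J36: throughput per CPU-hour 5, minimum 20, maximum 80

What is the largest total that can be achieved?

Meeting every minimum uses 20+20+0+0+20+20 = 80 CPU-hours, leaving 380.
Highest throughput per CPU-hour first: J15 24 > J31 21 > J19 12 > J1 7 > J21 6 > J36 5.
Give J15 110 more to hit its cap of 130 → 270 left.
J31: +50 to 70 (cap) → 220 left.
Give J19 100 more to hit its cap of 100 → 120 left.
Give J1 60 more to hit its cap of 80 → 60 left.
Only 60 left; J21 takes them to reach 60.
Total = 7×80 + 24×130 + 12×100 + 6×60 + 21×70 + 5×20 = 6810.

6810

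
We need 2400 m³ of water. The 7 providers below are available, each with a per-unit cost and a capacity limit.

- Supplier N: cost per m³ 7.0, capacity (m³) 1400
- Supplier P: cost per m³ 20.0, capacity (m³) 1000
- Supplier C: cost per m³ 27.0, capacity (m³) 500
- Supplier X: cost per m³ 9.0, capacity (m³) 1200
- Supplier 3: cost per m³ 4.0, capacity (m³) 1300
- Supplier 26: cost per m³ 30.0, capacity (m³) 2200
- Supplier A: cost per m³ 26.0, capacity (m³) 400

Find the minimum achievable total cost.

12900

Use providers in increasing cost order.
Supplier 3 at 4.0: take all 1300 m³ → 1100 still needed.
Supplier N at 7.0: take 1100 of its 1400 → requirement met.
Supplier X, Supplier P, Supplier A, Supplier C, Supplier 26: unused.
Cost = 1300×4.0 + 1100×7.0 = 12900.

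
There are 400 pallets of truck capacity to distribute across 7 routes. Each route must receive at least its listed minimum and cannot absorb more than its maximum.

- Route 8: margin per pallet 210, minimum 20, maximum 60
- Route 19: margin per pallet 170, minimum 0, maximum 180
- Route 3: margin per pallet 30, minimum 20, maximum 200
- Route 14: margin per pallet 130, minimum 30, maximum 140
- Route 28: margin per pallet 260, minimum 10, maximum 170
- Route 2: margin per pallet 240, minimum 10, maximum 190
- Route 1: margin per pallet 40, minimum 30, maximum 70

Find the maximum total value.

Meeting every minimum uses 20+0+20+30+10+10+30 = 120 pallets, leaving 280.
Rank by margin per pallet: Route 28 260 > Route 2 240 > Route 8 210 > Route 19 170 > Route 14 130 > Route 1 40 > Route 3 30.
Route 28: +160 to 170 (cap) → 120 left.
Only 120 left; Route 2 takes them to reach 130.
Total = 210×20 + 30×20 + 130×30 + 260×170 + 240×130 + 40×30 = 85300.

85300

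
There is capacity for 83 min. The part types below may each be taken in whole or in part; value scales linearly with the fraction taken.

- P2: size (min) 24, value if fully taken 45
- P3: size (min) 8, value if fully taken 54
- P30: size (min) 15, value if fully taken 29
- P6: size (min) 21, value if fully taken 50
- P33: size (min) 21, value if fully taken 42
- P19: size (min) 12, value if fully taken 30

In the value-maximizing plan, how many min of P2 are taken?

Rank by value-to-size ratio: P3 54/8≈6.75, P19 30/12≈2.5, P6 50/21≈2.38, P33 42/21≈2, P30 29/15≈1.93, P2 45/24≈1.88.
All 8 min of P3 fit (value 54) → 75 remain.
Take all of P19 (12 min, value 30) → 63 min left.
Take all of P6 (21 min, value 50) → 42 min left.
Take all of P33 (21 min, value 42) → 21 min left.
All 15 min of P30 fit (value 29) → 6 remain.
Only 6 min remain; take 6/24 of P2 for value 45×6/24 = 11.25.

6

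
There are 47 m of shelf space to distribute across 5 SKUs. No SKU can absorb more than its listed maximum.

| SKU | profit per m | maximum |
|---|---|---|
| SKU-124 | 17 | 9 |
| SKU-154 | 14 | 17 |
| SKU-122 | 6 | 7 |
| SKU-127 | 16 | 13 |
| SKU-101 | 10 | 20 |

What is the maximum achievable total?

Highest profit per m first: SKU-124 17 > SKU-127 16 > SKU-154 14 > SKU-101 10 > SKU-122 6.
SKU-124: +9 to 9 (cap) → 38 left.
SKU-127: +13 to 13 (cap) → 25 left.
SKU-154 takes 17 to reach its cap of 17 → 8 left.
SKU-101: +8 (room for 20) → 8. Pool exhausted.
Total = 17×9 + 14×17 + 16×13 + 10×8 = 679.

679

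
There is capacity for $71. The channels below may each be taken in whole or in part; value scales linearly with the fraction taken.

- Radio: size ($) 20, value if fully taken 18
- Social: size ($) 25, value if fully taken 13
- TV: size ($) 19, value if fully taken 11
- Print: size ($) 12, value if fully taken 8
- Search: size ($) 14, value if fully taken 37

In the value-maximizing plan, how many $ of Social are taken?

Rank by value-to-size ratio: Search 37/14≈2.64, Radio 18/20≈0.9, Print 8/12≈0.667, TV 11/19≈0.579, Social 13/25≈0.52.
Search: take in full, 14 $ for value 37 ; 57 left.
Take all of Radio (20 $, value 18) ; 37 $ left.
Take all of Print (12 $, value 8) ; 25 $ left.
Take all of TV (19 $, value 11) ; 6 $ left.
6 $ left: a 6/25 share of Social gives 13×6/25 = 3.12.

6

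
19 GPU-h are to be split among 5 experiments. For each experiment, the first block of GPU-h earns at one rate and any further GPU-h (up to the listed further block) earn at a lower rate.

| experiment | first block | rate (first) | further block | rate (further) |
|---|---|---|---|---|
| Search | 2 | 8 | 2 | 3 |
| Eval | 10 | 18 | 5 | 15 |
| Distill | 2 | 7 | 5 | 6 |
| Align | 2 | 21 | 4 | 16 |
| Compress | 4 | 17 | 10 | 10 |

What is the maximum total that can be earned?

338

Treat each block as its own option and order by rate: Align/T1 21 > Eval/T1 18 > Compress/T1 17 > Align/T2 16 > Eval/T2 15 > Compress/T2 10 > Search/T1 8 > Distill/T1 7 > Distill/T2 6 > Search/T2 3.
Align T1 at 21: fill all 2 ; 17 left.
Eval T1 at 18: fill all 10 ; 7 left.
Compress T1 at 17: fill all 4 ; 3 left.
Align T2 at 16: only 3 left, fill 3.
Total = 21×2 + 18×10 + 17×4 + 16×3 = 338.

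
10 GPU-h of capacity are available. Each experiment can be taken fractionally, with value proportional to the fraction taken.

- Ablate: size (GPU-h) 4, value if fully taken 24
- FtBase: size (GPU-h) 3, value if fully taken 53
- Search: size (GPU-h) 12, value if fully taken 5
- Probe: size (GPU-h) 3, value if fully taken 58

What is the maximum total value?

Best value per unit of size first: Probe 58/3≈19.3, FtBase 53/3≈17.7, Ablate 24/4≈6, Search 5/12≈0.417.
All 3 GPU-h of Probe fit (value 58) — 7 remain.
Take all of FtBase (3 GPU-h, value 53) — 4 GPU-h left.
Take all of Ablate (4 GPU-h, value 24) — 0 GPU-h left.
Total value = 135.

135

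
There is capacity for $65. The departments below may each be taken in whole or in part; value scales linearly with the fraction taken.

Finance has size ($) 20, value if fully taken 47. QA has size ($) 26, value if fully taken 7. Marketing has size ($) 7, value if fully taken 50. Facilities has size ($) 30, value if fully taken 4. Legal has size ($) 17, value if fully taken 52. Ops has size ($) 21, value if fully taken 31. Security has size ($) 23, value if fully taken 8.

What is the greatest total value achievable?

Rank by value-to-size ratio: Marketing 50/7≈7.14, Legal 52/17≈3.06, Finance 47/20≈2.35, Ops 31/21≈1.48, Security 8/23≈0.348, QA 7/26≈0.269, Facilities 4/30≈0.133.
Take all of Marketing (7 $, value 50) ; 58 $ left.
Take all of Legal (17 $, value 52) ; 41 $ left.
Finance: take in full, 20 $ for value 47 ; 21 left.
Ops: take in full, 21 $ for value 31 ; 0 left.
Total value = 180.

180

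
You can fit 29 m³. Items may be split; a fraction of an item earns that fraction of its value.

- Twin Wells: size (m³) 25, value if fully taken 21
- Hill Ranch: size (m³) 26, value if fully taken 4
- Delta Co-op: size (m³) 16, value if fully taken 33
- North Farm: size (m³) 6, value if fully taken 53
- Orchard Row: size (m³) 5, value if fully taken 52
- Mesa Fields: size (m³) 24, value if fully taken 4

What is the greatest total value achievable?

139.68

Sort by value density: Orchard Row 52/5≈10.4, North Farm 53/6≈8.83, Delta Co-op 33/16≈2.06, Twin Wells 21/25≈0.84, Mesa Fields 4/24≈0.167, Hill Ranch 4/26≈0.154.
Orchard Row: take in full, 5 m³ for value 52 — 24 left.
North Farm: take in full, 6 m³ for value 53 — 18 left.
Take all of Delta Co-op (16 m³, value 33) — 2 m³ left.
Only 2 m³ remain; take 2/25 of Twin Wells for value 21×2/25 = 1.68.
Total value = 139.68.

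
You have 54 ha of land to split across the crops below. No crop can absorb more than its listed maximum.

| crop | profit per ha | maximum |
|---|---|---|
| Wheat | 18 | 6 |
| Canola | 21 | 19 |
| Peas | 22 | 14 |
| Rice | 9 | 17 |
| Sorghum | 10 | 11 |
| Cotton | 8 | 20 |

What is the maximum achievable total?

Order the crops by profit per ha: Peas 22 > Canola 21 > Wheat 18 > Sorghum 10 > Rice 9 > Cotton 8.
Peas takes 14 to reach its cap of 14 ; 40 left.
Give Canola 19 to hit its cap of 19 ; 21 left.
Wheat takes 6 to reach its cap of 6 ; 15 left.
Sorghum takes 11 to reach its cap of 11 ; 4 left.
Rice has room for 17 but only 4 remain, so it gets 4.
Total = 18×6 + 21×19 + 22×14 + 9×4 + 10×11 = 961.

961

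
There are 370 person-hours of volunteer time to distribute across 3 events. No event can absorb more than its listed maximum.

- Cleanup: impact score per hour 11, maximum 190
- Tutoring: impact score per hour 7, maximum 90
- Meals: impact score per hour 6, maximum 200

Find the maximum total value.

3260

Highest impact score per hour first: Cleanup 11 > Tutoring 7 > Meals 6.
Cleanup: +190 to 190 (cap) ; 180 left.
Tutoring takes 90 to reach its cap of 90 ; 90 left.
Meals: +90 (room for 200) → 90. Pool exhausted.
Total = 11×190 + 7×90 + 6×90 = 3260.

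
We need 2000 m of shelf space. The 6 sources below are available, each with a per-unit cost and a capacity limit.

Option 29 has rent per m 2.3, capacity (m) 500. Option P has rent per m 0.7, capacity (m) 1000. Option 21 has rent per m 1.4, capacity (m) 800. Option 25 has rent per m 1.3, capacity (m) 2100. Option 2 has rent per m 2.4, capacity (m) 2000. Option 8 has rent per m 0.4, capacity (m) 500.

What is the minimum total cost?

Fill from the cheapest source first.
Option 8 at 0.4: take all 500 m → 1500 still needed.
Take 1000 from Option P at 0.7 → need 500 more.
Take 500 from Option 25 at 1.3 to finish.
Option 21, Option 29, Option 2: unused.
Cost = 500×0.4 + 1000×0.7 + 500×1.3 = 1550.

1550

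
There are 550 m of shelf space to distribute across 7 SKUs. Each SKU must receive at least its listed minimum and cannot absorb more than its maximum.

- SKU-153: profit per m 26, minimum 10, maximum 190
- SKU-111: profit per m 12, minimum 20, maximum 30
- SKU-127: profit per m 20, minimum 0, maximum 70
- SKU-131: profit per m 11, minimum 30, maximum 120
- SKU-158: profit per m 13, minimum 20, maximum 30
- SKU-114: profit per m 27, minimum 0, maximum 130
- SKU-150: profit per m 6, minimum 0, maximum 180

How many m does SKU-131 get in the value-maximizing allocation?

Meeting every minimum uses 10+20+0+30+20+0+0 = 80 m, leaving 470.
Order the SKUs by profit per m: SKU-114 27 > SKU-153 26 > SKU-127 20 > SKU-158 13 > SKU-111 12 > SKU-131 11 > SKU-150 6.
Give SKU-114 130 more to hit its cap of 130 — 340 left.
SKU-153: +180 to 190 (cap) — 160 left.
Give SKU-127 70 more to hit its cap of 70 — 90 left.
Give SKU-158 10 more to hit its cap of 30 — 80 left.
Give SKU-111 10 more to hit its cap of 30 — 70 left.
Only 70 left; SKU-131 takes them to reach 100.

100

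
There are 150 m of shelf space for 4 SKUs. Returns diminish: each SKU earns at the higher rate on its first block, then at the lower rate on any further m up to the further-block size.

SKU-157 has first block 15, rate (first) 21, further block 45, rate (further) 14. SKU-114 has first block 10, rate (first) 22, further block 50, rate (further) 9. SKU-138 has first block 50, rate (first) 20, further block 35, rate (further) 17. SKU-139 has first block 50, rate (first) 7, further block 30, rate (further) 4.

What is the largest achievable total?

Treat each block as its own option and order by rate: SKU-114/tier1 22 > SKU-157/tier1 21 > SKU-138/tier1 20 > SKU-138/tier2 17 > SKU-157/tier2 14 > SKU-114/tier2 9 > SKU-139/tier1 7 > SKU-139/tier2 4.
SKU-114/tier1 (22): +10 → 140 left.
SKU-157/tier1 (21): +15 → 125 left.
SKU-138 tier1 at 20: fill all 50 → 75 left.
SKU-138 tier2 at 17: fill all 35 → 40 left.
SKU-157 tier2 at 14: only 40 left, fill 40.
Total = 22×10 + 21×15 + 20×50 + 17×35 + 14×40 = 2690.

2690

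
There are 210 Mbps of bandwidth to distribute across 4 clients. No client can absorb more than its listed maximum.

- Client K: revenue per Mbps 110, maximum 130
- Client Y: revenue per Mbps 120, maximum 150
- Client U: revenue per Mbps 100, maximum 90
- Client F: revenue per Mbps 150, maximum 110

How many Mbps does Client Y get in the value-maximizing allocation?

100

Rank by revenue per Mbps: Client F 150 > Client Y 120 > Client K 110 > Client U 100.
Give Client F 110 to hit its cap of 110 ; 100 left.
Only 100 left; Client Y takes them to reach 100.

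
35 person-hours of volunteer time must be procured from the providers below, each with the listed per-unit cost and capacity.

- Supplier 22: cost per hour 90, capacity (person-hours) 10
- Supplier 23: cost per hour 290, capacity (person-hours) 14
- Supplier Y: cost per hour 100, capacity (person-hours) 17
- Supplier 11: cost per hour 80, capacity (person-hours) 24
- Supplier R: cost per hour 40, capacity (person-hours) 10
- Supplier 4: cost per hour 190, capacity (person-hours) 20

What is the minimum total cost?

Use providers in increasing cost order.
Take 10 from Supplier R at 40 → need 25 more.
Supplier 11 at 80: take all 24 person-hours → 1 still needed.
Supplier 22 at 90: take 1 of its 10 → requirement met.
Supplier Y, Supplier 4, Supplier 23: unused.
Cost = 10×40 + 24×80 + 1×90 = 2410.

2410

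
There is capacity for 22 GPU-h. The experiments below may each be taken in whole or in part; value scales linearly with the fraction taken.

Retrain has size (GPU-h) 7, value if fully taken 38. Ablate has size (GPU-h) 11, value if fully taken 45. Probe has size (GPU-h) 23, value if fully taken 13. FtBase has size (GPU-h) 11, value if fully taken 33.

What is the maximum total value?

Sort by value density: Retrain 38/7≈5.43, Ablate 45/11≈4.09, FtBase 33/11≈3, Probe 13/23≈0.565.
Take all of Retrain (7 GPU-h, value 38) — 15 GPU-h left.
All 11 GPU-h of Ablate fit (value 45) — 4 remain.
Fill the last 4 GPU-h with part of FtBase: 4/11 of it earns 12.
Total value = 95.

95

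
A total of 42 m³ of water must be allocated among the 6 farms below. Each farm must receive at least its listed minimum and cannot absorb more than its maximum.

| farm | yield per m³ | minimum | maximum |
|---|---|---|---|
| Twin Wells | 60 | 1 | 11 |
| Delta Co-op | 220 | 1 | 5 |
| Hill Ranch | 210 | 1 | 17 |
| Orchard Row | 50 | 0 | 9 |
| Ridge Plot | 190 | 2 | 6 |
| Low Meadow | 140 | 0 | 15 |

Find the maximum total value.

7690

Meeting every minimum uses 1+1+1+0+2+0 = 5 m³, leaving 37.
Rank by yield per m³: Delta Co-op 220 > Hill Ranch 210 > Ridge Plot 190 > Low Meadow 140 > Twin Wells 60 > Orchard Row 50.
Delta Co-op takes 4 more to reach its cap of 5 → 33 left.
Hill Ranch: +16 to 17 (cap) → 17 left.
Give Ridge Plot 4 more to hit its cap of 6 → 13 left.
Low Meadow has room for 15 more but only 13 remain, so it gets 13.
Total = 60×1 + 220×5 + 210×17 + 190×6 + 140×13 = 7690.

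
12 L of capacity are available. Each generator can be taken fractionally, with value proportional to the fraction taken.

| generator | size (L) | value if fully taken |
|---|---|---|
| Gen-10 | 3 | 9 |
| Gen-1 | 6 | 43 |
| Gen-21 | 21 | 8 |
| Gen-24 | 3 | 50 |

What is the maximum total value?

Best value per unit of size first: Gen-24 50/3≈16.7, Gen-1 43/6≈7.17, Gen-10 9/3≈3, Gen-21 8/21≈0.381.
Gen-24: take in full, 3 L for value 50 — 9 left.
All 6 L of Gen-1 fit (value 43) — 3 remain.
Gen-10: take in full, 3 L for value 9 — 0 left.
Total value = 102.

102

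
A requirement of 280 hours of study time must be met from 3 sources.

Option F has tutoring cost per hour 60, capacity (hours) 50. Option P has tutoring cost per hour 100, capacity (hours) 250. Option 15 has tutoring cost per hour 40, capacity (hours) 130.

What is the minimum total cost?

18200

Use sources in increasing cost order.
Option 15 (40): use full 130 ; 150 hours to go.
Option F at 60: take all 50 hours ; 100 still needed.
Option P (100): take the remaining 100 ; done.
Cost = 130×40 + 50×60 + 100×100 = 18200.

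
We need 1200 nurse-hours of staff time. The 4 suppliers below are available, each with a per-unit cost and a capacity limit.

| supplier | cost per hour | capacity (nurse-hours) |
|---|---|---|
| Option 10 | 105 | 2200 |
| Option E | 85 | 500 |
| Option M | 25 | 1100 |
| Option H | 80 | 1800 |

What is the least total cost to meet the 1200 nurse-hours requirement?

35500

Cheapest first:
Option M at 25: take all 1100 nurse-hours ; 100 still needed.
Option H at 80: take 100 of its 1800 ; requirement met.
Option E, Option 10: unused.
Cost = 1100×25 + 100×80 = 35500.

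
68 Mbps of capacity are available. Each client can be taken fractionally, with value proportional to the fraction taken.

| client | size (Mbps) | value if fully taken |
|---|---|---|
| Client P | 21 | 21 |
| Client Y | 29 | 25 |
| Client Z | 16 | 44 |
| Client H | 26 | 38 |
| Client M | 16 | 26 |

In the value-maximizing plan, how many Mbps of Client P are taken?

Rank by value-to-size ratio: Client Z 44/16≈2.75, Client M 26/16≈1.62, Client H 38/26≈1.46, Client P 21/21≈1, Client Y 25/29≈0.862.
All 16 Mbps of Client Z fit (value 44) — 52 remain.
All 16 Mbps of Client M fit (value 26) — 36 remain.
Take all of Client H (26 Mbps, value 38) — 10 Mbps left.
10 Mbps left: a 10/21 share of Client P gives 21×10/21 = 10.

10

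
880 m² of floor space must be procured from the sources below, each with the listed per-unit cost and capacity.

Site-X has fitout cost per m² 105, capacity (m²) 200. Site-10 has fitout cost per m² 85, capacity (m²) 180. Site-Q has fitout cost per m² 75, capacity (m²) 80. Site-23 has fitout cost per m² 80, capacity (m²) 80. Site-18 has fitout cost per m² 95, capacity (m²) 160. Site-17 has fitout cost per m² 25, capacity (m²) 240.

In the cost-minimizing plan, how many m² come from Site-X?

Cheapest first:
Take 240 from Site-17 at 25 — need 640 more.
Site-Q at 75: take all 80 m² — 560 still needed.
Take 80 from Site-23 at 80 — need 480 more.
Site-10 at 85: take all 180 m² — 300 still needed.
Site-18 (95): use full 160 — 140 m² to go.
Site-X at 105: take 140 of its 200 — requirement met.

140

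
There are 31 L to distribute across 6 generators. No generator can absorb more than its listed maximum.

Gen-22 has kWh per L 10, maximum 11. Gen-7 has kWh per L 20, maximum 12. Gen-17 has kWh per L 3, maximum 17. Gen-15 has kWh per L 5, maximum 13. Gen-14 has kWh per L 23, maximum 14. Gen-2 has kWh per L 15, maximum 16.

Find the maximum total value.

637

Rank by kWh per L: Gen-14 23 > Gen-7 20 > Gen-2 15 > Gen-22 10 > Gen-15 5 > Gen-17 3.
Gen-14 takes 14 to reach its cap of 14 → 17 left.
Gen-7: +12 to 12 (cap) → 5 left.
Gen-2 has room for 16 but only 5 remain, so it gets 5.
Total = 20×12 + 23×14 + 15×5 = 637.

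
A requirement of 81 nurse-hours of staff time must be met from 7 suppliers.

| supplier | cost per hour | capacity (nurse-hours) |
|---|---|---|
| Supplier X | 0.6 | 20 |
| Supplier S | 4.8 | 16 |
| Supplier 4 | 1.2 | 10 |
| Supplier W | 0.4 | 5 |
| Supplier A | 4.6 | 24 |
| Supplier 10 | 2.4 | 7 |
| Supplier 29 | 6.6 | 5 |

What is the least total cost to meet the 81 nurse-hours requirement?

225.2

Use suppliers in increasing cost order.
Supplier W at 0.4: take all 5 nurse-hours — 76 still needed.
Supplier X at 0.6: take all 20 nurse-hours — 56 still needed.
Take 10 from Supplier 4 at 1.2 — need 46 more.
Supplier 10 (2.4): use full 7 — 39 nurse-hours to go.
Supplier A at 4.6: take all 24 nurse-hours — 15 still needed.
Take 15 from Supplier S at 4.8 to finish.
Supplier 29: unused.
Cost = 5×0.4 + 20×0.6 + 10×1.2 + 7×2.4 + 24×4.6 + 15×4.8 = 225.2.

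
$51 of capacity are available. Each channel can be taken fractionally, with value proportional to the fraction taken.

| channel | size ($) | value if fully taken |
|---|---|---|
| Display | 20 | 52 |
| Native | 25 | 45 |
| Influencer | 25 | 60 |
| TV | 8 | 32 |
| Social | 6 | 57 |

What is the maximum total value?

Rank by value-to-size ratio: Social 57/6≈9.5, TV 32/8≈4, Display 52/20≈2.6, Influencer 60/25≈2.4, Native 45/25≈1.8.
All 6 $ of Social fit (value 57) — 45 remain.
TV: take in full, 8 $ for value 32 — 37 left.
Take all of Display (20 $, value 52) — 17 $ left.
Only 17 $ remain; take 17/25 of Influencer for value 60×17/25 = 40.8.
Total value = 181.8.

181.8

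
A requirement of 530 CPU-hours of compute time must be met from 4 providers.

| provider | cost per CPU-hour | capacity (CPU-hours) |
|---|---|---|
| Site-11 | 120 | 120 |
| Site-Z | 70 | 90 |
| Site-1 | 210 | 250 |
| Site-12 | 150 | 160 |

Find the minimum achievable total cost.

78300

Cheapest first:
Site-Z at 70: take all 90 CPU-hours → 440 still needed.
Site-11 (120): use full 120 → 320 CPU-hours to go.
Site-12 at 150: take all 160 CPU-hours → 160 still needed.
Site-1 (210): take the remaining 160 → done.
Cost = 90×70 + 120×120 + 160×150 + 160×210 = 78300.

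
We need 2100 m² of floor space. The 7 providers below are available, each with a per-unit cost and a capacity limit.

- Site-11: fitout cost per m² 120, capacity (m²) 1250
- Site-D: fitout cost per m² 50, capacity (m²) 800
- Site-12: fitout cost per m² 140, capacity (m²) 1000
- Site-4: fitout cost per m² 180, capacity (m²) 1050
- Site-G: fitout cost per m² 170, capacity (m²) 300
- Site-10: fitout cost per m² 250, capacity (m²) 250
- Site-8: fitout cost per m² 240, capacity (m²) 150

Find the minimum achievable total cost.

197000

Use providers in increasing cost order.
Take 800 from Site-D at 50 — need 1300 more.
Take 1250 from Site-11 at 120 — need 50 more.
Site-12 (140): take the remaining 50 — done.
Site-G, Site-4, Site-8, Site-10: unused.
Cost = 800×50 + 1250×120 + 50×140 = 197000.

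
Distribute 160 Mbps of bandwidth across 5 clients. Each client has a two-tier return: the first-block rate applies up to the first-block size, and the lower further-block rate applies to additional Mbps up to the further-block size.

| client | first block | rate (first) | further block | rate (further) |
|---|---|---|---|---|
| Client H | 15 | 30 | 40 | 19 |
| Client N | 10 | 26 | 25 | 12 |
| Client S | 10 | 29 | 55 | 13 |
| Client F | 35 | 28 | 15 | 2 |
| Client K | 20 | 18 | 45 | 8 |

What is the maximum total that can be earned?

Rank every tier by rate: Client H/first 30 > Client S/first 29 > Client F/first 28 > Client N/first 26 > Client H/second 19 > Client K/first 18 > Client S/second 13 > Client N/second 12 > Client K/second 8 > Client F/second 2.
Client H/first (30): +15 ; 145 left.
Client S/first (29): +10 ; 135 left.
Client F first at 28: fill all 35 ; 100 left.
Client N first at 26: fill all 10 ; 90 left.
Fill Client H second block (40 at 19) ; 50 left.
Fill Client K first block (20 at 18) ; 30 left.
Client S/second: +30 of 55 at 13; pool empty.
Total = 30×15 + 29×10 + 28×35 + 26×10 + 19×40 + 18×20 + 13×30 = 3490.

3490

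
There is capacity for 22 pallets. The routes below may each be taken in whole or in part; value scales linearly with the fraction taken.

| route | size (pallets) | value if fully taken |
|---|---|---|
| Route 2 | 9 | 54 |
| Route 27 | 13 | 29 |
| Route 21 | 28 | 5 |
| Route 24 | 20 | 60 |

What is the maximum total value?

Best value per unit of size first: Route 2 54/9≈6, Route 24 60/20≈3, Route 27 29/13≈2.23, Route 21 5/28≈0.179.
All 9 pallets of Route 2 fit (value 54) — 13 remain.
Fill the last 13 pallets with part of Route 24: 13/20 of it earns 39.
Total value = 93.

93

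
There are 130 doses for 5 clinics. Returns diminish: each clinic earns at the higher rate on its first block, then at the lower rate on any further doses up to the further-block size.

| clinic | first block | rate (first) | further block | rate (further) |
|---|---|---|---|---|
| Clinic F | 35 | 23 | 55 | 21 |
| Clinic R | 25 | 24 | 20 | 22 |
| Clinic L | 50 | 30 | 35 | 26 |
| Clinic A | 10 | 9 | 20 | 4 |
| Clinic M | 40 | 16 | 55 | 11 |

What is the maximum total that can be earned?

3470

Order all 10 blocks by rate: Clinic L/tier1 30 > Clinic L/tier2 26 > Clinic R/tier1 24 > Clinic F/tier1 23 > Clinic R/tier2 22 > Clinic F/tier2 21 > Clinic M/tier1 16 > Clinic M/tier2 11 > Clinic A/tier1 9 > Clinic A/tier2 4.
Fill Clinic L tier1 block (50 at 30) ; 80 left.
Clinic L/tier2 (26): +35 ; 45 left.
Clinic R/tier1 (24): +25 ; 20 left.
20 remain; put them into Clinic F tier1 at 23.
Total = 30×50 + 26×35 + 24×25 + 23×20 = 3470.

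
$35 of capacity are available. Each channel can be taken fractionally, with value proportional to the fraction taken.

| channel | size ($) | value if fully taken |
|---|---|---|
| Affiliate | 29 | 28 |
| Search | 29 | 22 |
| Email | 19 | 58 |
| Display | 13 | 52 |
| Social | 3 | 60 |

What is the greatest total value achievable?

170

Best value per unit of size first: Social 60/3≈20, Display 52/13≈4, Email 58/19≈3.05, Affiliate 28/29≈0.966, Search 22/29≈0.759.
Social: take in full, 3 $ for value 60 — 32 left.
Display: take in full, 13 $ for value 52 — 19 left.
All 19 $ of Email fit (value 58) — 0 remain.
Total value = 170.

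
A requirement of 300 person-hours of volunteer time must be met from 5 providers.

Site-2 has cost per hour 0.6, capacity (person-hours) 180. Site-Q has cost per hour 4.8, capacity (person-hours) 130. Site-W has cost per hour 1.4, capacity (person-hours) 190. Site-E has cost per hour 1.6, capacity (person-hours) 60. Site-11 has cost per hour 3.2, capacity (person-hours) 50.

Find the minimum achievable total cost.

Cheapest first:
Site-2 at 0.6: take all 180 person-hours — 120 still needed.
Site-W (1.4): take the remaining 120 — done.
Site-E, Site-11, Site-Q: unused.
Cost = 180×0.6 + 120×1.4 = 276.

276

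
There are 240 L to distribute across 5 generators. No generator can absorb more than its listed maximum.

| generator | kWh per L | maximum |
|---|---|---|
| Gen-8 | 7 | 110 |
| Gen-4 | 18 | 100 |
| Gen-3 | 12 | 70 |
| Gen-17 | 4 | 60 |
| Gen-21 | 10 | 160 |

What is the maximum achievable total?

Highest kWh per L first: Gen-4 18 > Gen-3 12 > Gen-21 10 > Gen-8 7 > Gen-17 4.
Gen-4: +100 to 100 (cap) ; 140 left.
Give Gen-3 70 to hit its cap of 70 ; 70 left.
Gen-21 has room for 160 but only 70 remain, so it gets 70.
Total = 18×100 + 12×70 + 10×70 = 3340.

3340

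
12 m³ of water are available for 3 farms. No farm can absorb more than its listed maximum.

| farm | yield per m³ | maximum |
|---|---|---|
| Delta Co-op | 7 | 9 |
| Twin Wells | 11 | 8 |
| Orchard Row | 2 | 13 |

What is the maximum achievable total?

116

Order the farms by yield per m³: Twin Wells 11 > Delta Co-op 7 > Orchard Row 2.
Twin Wells takes 8 to reach its cap of 8 — 4 left.
Delta Co-op: +4 (room for 9) → 4. Pool exhausted.
Total = 7×4 + 11×8 = 116.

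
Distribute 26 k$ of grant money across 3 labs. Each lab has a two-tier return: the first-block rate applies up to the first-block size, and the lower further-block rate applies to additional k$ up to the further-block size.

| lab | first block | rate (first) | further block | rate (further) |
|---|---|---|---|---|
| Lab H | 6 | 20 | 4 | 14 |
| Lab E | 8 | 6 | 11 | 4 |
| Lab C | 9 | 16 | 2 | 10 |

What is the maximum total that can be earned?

Rank every tier by rate: Lab H/first 20 > Lab C/first 16 > Lab H/second 14 > Lab C/second 10 > Lab E/first 6 > Lab E/second 4.
Lab H first at 20: fill all 6 — 20 left.
Lab C/first (16): +9 — 11 left.
Fill Lab H second block (4 at 14) — 7 left.
Lab C second at 10: fill all 2 — 5 left.
Lab E/first: +5 of 8 at 6; pool empty.
Total = 20×6 + 16×9 + 14×4 + 10×2 + 6×5 = 370.

370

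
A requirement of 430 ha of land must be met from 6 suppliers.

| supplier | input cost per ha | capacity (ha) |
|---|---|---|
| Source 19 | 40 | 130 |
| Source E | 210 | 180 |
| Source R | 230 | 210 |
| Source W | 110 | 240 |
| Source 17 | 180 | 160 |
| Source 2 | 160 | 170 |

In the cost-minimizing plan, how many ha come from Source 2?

Cheapest first:
Source 19 (40): use full 130 ; 300 ha to go.
Source W at 110: take all 240 ha ; 60 still needed.
Source 2 (160): take the remaining 60 ; done.
Source 17, Source E, Source R: unused.

60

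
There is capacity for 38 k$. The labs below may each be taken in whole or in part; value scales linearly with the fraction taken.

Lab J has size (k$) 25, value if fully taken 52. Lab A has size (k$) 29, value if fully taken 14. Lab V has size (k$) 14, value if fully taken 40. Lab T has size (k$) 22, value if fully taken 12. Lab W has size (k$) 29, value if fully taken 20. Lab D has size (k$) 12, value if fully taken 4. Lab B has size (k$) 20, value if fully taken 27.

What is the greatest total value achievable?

Sort by value density: Lab V 40/14≈2.86, Lab J 52/25≈2.08, Lab B 27/20≈1.35, Lab W 20/29≈0.69, Lab T 12/22≈0.545, Lab A 14/29≈0.483, Lab D 4/12≈0.333.
All 14 k$ of Lab V fit (value 40) → 24 remain.
24 k$ left: a 24/25 share of Lab J gives 52×24/25 = 49.92.
Total value = 89.92.

89.92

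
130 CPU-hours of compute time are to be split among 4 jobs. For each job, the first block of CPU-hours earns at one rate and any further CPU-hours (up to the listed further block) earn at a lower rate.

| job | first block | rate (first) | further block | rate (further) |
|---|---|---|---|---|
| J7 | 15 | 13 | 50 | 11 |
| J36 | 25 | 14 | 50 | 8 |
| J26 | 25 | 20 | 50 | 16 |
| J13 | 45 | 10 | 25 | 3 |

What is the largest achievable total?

2010

Rank every tier by rate: J26/first 20 > J26/second 16 > J36/first 14 > J7/first 13 > J7/second 11 > J13/first 10 > J36/second 8 > J13/second 3.
J26 first at 20: fill all 25 → 105 left.
Fill J26 second block (50 at 16) → 55 left.
J36 first at 14: fill all 25 → 30 left.
J7 first at 13: fill all 15 → 15 left.
J7/second: +15 of 50 at 11; pool empty.
Total = 20×25 + 16×50 + 14×25 + 13×15 + 11×15 = 2010.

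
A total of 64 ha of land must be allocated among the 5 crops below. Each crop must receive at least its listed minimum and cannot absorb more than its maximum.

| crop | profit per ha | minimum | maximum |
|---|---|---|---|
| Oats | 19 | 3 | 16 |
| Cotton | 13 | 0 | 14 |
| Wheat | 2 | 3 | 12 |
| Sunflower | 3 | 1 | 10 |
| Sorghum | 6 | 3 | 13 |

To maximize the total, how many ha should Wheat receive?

11

Meeting every minimum uses 3+0+3+1+3 = 10 ha, leaving 54.
Highest profit per ha first: Oats 19 > Cotton 13 > Sorghum 6 > Sunflower 3 > Wheat 2.
Give Oats 13 more to hit its cap of 16 — 41 left.
Cotton: +14 to 14 (cap) — 27 left.
Sorghum: +10 to 13 (cap) — 17 left.
Sunflower takes 9 more to reach its cap of 10 — 8 left.
Wheat has room for 9 more but only 8 remain, so it gets 11.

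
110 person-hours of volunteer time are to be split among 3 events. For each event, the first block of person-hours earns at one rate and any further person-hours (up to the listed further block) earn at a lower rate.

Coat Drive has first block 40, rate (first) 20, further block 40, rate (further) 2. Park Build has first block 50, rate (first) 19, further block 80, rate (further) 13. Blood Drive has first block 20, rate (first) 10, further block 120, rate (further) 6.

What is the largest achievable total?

2010

Treat each block as its own option and order by rate: Coat Drive/tier1 20 > Park Build/tier1 19 > Park Build/tier2 13 > Blood Drive/tier1 10 > Blood Drive/tier2 6 > Coat Drive/tier2 2.
Coat Drive tier1 at 20: fill all 40 → 70 left.
Fill Park Build tier1 block (50 at 19) → 20 left.
Park Build/tier2: +20 of 80 at 13; pool empty.
Total = 20×40 + 19×50 + 13×20 = 2010.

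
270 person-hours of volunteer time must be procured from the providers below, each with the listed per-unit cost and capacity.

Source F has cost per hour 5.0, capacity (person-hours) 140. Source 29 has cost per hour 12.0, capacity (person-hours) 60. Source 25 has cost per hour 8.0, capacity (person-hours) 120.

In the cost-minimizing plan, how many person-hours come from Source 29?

Fill from the cheapest provider first.
Source F at 5.0: take all 140 person-hours → 130 still needed.
Source 25 at 8.0: take all 120 person-hours → 10 still needed.
Take 10 from Source 29 at 12.0 to finish.

10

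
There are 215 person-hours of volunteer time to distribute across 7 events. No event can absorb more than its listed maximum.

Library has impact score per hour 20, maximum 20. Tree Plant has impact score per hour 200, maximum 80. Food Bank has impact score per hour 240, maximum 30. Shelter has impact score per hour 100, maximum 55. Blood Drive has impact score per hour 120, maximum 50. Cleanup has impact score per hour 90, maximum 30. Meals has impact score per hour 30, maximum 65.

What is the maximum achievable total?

34700

Order the events by impact score per hour: Food Bank 240 > Tree Plant 200 > Blood Drive 120 > Shelter 100 > Cleanup 90 > Meals 30 > Library 20.
Food Bank takes 30 to reach its cap of 30 — 185 left.
Tree Plant: +80 to 80 (cap) — 105 left.
Give Blood Drive 50 to hit its cap of 50 — 55 left.
Shelter: +55 to 55 (cap) — 0 left.
Total = 200×80 + 240×30 + 100×55 + 120×50 = 34700.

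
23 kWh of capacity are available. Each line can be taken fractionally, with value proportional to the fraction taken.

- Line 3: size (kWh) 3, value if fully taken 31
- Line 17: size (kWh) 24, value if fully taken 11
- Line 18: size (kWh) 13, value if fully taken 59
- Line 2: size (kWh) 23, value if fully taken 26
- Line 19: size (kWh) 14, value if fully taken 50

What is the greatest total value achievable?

115

Rank by value-to-size ratio: Line 3 31/3≈10.3, Line 18 59/13≈4.54, Line 19 50/14≈3.57, Line 2 26/23≈1.13, Line 17 11/24≈0.458.
Line 3: take in full, 3 kWh for value 31 ; 20 left.
Take all of Line 18 (13 kWh, value 59) ; 7 kWh left.
Fill the last 7 kWh with part of Line 19: 7/14 of it earns 25.
Total value = 115.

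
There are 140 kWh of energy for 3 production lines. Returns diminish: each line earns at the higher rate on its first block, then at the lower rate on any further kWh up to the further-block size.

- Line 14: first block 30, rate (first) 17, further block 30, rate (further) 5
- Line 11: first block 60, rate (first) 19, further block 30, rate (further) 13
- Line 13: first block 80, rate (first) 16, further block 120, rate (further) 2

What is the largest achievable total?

2450

Rank every tier by rate: Line 11/first 19 > Line 14/first 17 > Line 13/first 16 > Line 11/second 13 > Line 14/second 5 > Line 13/second 2.
Line 11 first at 19: fill all 60 → 80 left.
Fill Line 14 first block (30 at 17) → 50 left.
50 remain; put them into Line 13 first at 16.
Total = 19×60 + 17×30 + 16×50 = 2450.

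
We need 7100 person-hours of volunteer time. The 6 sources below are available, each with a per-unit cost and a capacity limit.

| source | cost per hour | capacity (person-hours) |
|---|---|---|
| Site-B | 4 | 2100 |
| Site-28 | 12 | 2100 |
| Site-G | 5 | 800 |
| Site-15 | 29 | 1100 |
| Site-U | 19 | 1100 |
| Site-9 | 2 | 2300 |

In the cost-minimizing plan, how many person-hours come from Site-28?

Fill from the cheapest source first.
Site-9 at 2: take all 2300 person-hours ; 4800 still needed.
Take 2100 from Site-B at 4 ; need 2700 more.
Site-G at 5: take all 800 person-hours ; 1900 still needed.
Site-28 at 12: take 1900 of its 2100 ; requirement met.
Site-U, Site-15: unused.

1900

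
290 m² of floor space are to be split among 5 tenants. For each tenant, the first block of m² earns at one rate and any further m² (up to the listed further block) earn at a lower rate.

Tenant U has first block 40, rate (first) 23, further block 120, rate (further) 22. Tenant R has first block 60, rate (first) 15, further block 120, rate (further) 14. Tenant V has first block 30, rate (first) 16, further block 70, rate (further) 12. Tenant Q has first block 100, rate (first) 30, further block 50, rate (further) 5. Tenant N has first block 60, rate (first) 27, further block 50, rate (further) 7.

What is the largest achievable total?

7520

Treat each block as its own option and order by rate: Tenant Q/T1 30 > Tenant N/T1 27 > Tenant U/T1 23 > Tenant U/T2 22 > Tenant V/T1 16 > Tenant R/T1 15 > Tenant R/T2 14 > Tenant V/T2 12 > Tenant N/T2 7 > Tenant Q/T2 5.
Tenant Q/T1 (30): +100 ; 190 left.
Tenant N T1 at 27: fill all 60 ; 130 left.
Tenant U T1 at 23: fill all 40 ; 90 left.
90 remain; put them into Tenant U T2 at 22.
Total = 30×100 + 27×60 + 23×40 + 22×90 = 7520.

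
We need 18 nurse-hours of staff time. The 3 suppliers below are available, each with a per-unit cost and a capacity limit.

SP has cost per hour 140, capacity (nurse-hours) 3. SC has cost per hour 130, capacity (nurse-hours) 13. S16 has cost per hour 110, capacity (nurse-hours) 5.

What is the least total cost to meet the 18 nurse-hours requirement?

2240

Fill from the cheapest supplier first.
Take 5 from S16 at 110 → need 13 more.
Take 13 from SC at 130 → need 0 more.
SP: unused.
Cost = 5×110 + 13×130 = 2240.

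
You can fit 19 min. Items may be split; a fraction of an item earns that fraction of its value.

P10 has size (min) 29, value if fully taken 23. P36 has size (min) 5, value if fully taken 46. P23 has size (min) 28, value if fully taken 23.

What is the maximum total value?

57.5

Rank by value-to-size ratio: P36 46/5≈9.2, P23 23/28≈0.821, P10 23/29≈0.793.
Take all of P36 (5 min, value 46) — 14 min left.
Fill the last 14 min with part of P23: 14/28 of it earns 11.5.
Total value = 57.5.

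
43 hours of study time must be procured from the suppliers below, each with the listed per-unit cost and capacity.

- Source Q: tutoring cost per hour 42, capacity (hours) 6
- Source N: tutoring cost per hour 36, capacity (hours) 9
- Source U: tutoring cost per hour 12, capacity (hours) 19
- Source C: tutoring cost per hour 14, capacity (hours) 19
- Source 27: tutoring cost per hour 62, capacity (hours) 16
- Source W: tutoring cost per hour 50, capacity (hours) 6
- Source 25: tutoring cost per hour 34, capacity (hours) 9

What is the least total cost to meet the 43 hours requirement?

Use suppliers in increasing cost order.
Source U at 12: take all 19 hours → 24 still needed.
Source C at 14: take all 19 hours → 5 still needed.
Source 25 at 34: take 5 of its 9 → requirement met.
Source N, Source Q, Source W, Source 27: unused.
Cost = 19×12 + 19×14 + 5×34 = 664.

664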